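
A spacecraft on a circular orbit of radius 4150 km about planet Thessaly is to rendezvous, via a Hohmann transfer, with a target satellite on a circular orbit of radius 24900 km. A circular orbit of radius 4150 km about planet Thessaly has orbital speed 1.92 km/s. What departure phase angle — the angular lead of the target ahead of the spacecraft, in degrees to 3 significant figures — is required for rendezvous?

From the circular-orbit relation v² = μ/r at r = 4150 km: μ = v²r = (1.92)² × 4150 = 15298.6 km³/s².
Transfer-ellipse semi-major axis a_t = (r₁ + r₂)/2 = (4150 + 24900)/2 = 14525 km.
Transfer time t = π√(a_t³/μ) = 44463 s.
The target's mean motion on its circular orbit is ω₂ = √(μ/r₂³) = 3.1479×10^-5 rad/s.
Angle swept by the target during transfer: ω₂·t = 1.3997 rad = 80.20°.
The spacecraft traverses 180° on the transfer ellipse, so the target must lead by 180° − 80.20° = 99.8°.

φ = 99.8°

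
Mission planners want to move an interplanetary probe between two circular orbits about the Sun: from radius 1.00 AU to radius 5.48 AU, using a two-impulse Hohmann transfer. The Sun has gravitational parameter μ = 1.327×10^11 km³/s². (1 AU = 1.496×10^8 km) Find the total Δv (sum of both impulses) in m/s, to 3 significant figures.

In km: r₁ = 1.00 × 1.496×10^8 = 1.496×10^8 km; r₂ = 5.48 × 1.496×10^8 = 8.19808×10^8 km.
Transfer-ellipse semi-major axis a_t = (r₁ + r₂)/2 = (1.496×10^8 + 8.19808×10^8)/2 = 4.84704×10^8 km.
At r₁ the circular-orbit speed is v₁ = √(μ/r₁) = 29.78308 km/s.
Transfer-orbit speed at r₁ (vis-viva): v_p = √[μ(2/r₁ − 1/a_t)] = 38.73356 km/s.
First burn Δv₁ = |v_p − v₁| = 8.95048 km/s.
Circular speed at r₂: v₂ = √(μ/r₂) = 12.7227 km/s.
Transfer-orbit speed at r₂: v_a = √[μ(2/r₂ − 1/a_t)] = 7.06817 km/s.
Second burn Δv₂ = |v₂ − v_a| = 5.65453 km/s.
Δv = Δv₁ + Δv₂ = 8.95048 + 5.65453 = 14.61 km/s.

Δv = 14600 m/s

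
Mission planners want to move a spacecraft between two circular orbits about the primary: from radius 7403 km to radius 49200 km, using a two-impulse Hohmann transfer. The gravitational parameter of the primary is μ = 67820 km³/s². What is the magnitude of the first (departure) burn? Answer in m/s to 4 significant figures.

Transfer-ellipse semi-major axis a_t = (r₁ + r₂)/2 = (7403 + 49200)/2 = 28301.5 km.
Circular speed at r = 7403 km: v_c = √(μ/r) = 3.027 km/s.
Transfer-orbit speed at the same r (vis-viva, a = a_t): v_t = √[μ(2/r − 1/a_t)] = 3.991 km/s.
Δv₁ = |v_t − v_c| = |3.991 − 3.027| = 0.9640 km/s.

Δv₁ = 964.0 m/s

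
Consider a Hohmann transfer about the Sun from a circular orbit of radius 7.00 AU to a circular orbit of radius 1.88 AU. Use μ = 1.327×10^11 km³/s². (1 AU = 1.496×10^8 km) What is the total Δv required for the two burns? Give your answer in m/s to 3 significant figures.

In km: r₁ = 7.00 × 1.496×10^8 = 1.0472×10^9 km; r₂ = 1.88 × 1.496×10^8 = 2.81248×10^8 km.
The Hohmann ellipse has a_t = (r₁ + r₂)/2 = 6.64224×10^8 km.
Circular speed at r₁: v₁ = √(μ/r₁) = √(1.327×10^11/1.0472×10^9) = 11.257 km/s.
Transfer-orbit speed at r₁ (vis-viva equation): v_a = √[μ(2/r₁ − 1/a_t)] = 7.3250 km/s.
First burn Δv₁ = |v_a − v₁| = 3.932 km/s.
Circular speed at r₂: v₂ = √(μ/r₂) = 21.722 km/s.
Transfer-orbit speed at r₂: v_p = √[μ(2/r₂ − 1/a_t)] = 27.274 km/s.
Second burn Δv₂ = |v₂ − v_p| = 5.552 km/s.
Δv = Δv₁ + Δv₂ = 3.932 + 5.552 = 9.484 km/s.

Δv = 9480 m/s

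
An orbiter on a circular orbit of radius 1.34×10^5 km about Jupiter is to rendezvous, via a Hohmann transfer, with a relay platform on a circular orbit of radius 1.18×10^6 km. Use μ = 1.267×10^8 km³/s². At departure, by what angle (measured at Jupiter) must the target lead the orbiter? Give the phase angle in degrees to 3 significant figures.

φ = 105°

Transfer-ellipse semi-major axis a_t = (r₁ + r₂)/2 = (1.340×10^5 + 1.180×10^6)/2 = 6.570×10^5 km.
Transfer time t = π√(a_t³/μ) = 1.4863×10^5 s.
The target's mean motion on its circular orbit is ω₂ = √(μ/r₂³) = 8.7814×10^-6 rad/s.
Angle swept by the target during transfer: ω₂·t = 1.3052 rad = 74.78°.
Arrival is 180° from departure on the ellipse, so φ = 180° − 74.78° = 105°.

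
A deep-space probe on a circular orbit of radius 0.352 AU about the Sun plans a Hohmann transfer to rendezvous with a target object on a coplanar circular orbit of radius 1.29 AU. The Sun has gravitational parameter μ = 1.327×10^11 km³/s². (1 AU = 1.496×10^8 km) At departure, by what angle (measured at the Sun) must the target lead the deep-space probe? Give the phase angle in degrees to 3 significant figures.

φ = 88.6°

In km: r₁ = 0.352 × 1.496×10^8 = 5.26592×10^7 km; r₂ = 1.29 × 1.496×10^8 = 1.92984×10^8 km.
The Hohmann ellipse has a_t = (r₁ + r₂)/2 = 1.228216×10^8 km.
Transfer time t = π√(a_t³/μ) = 1.174×10^7 s.
Target angular speed ω₂ = √(μ/r₂³) = 1.359×10^-7 rad/s.
Angle swept by the target during transfer: ω₂·t = 1.595 rad = 91.39°.
Arrival is 180° from departure on the ellipse, so φ = 180° − 91.39° = 88.6°.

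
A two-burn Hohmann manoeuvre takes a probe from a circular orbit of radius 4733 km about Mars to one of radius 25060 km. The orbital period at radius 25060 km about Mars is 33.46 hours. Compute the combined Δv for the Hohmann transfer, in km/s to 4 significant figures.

From Kepler's third law T² = 4π²r³/μ at r = 25060 km, T = 33.46 hours = 33.46 × 3600 s = 1.20456×10^5 s: μ = 4π²r³/T² = 42819.9 km³/s².
Transfer-ellipse semi-major axis a_t = (r₁ + r₂)/2 = (4733 + 25060)/2 = 14896.5 km.
At r₁ the circular-orbit speed is v₁ = √(μ/r₁) = 3.0078 km/s.
Transfer-orbit speed at r₁ (v² = μ(2/r − 1/a)): v_p = √[μ(2/r₁ − 1/a_t)] = 3.9012 km/s.
First burn Δv₁ = |v_p − v₁| = 0.8934 km/s.
At r₂, v₂ = √(μ/r₂) = 1.3072 km/s.
Transfer-orbit speed at r₂: v_a = √[μ(2/r₂ − 1/a_t)] = 0.73682 km/s.
Second burn Δv₂ = |v₂ − v_a| = 0.5704 km/s.
Δv = Δv₁ + Δv₂ = 0.8934 + 0.5704 = 1.464 km/s.

Δv = 1.464 km/s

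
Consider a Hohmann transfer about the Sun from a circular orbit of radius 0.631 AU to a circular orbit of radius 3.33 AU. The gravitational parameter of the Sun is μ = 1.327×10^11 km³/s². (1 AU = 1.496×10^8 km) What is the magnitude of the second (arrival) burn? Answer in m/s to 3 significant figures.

In km: r₁ = 0.631 × 1.496×10^8 = 9.43976×10^7 km; r₂ = 3.33 × 1.496×10^8 = 4.98168×10^8 km.
Semi-major axis of the transfer orbit: a_t = (9.43976×10^7 + 4.98168×10^8)/2 = 2.962828×10^8 km.
On the circular orbit at r = 4.98168×10^8 km, v_c = √(μ/r) = 16.321 km/s.
Vis-viva on the transfer ellipse at r = 4.98168×10^8 km gives v_t = √[μ(2/r − 1/a_t)] = 9.2124 km/s.
Δv₂ = |v_t − v_c| = |9.2124 − 16.321| = 7.109 km/s.

Δv₂ = 7110 m/s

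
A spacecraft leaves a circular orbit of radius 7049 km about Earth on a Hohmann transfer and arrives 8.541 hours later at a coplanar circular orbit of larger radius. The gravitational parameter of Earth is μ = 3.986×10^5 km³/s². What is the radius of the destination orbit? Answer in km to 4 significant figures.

r₂ = 60300 km

Transfer time t = 8.541 hours = 30747.6 s, and t = π√(a_t³/μ).
So a_t = (μ t²/π²)^(1/3) = (3.986×10^5 × (30747.6)² / π²)^(1/3) = 33673 km.
Since a_t = (r₁ + r₂)/2, r₂ = 2a_t − r₁ = 2×33673 − 7049 = 60297 km.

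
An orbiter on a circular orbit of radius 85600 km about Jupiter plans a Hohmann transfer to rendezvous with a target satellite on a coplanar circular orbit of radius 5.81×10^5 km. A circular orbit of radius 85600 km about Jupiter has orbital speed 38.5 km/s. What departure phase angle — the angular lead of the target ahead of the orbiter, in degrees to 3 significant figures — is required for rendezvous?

From the circular-orbit relation v² = μ/r at r = 85600 km: μ = v²r = (38.5)² × 85600 = 1.26881×10^8 km³/s².
Transfer-ellipse semi-major axis a_t = (r₁ + r₂)/2 = (85600 + 5.810×10^5)/2 = 3.333×10^5 km.
Transfer time t = π√(a_t³/μ) = 53670 s.
Target angular speed ω₂ = √(μ/r₂³) = 2.544×10^-5 rad/s.
Angle swept by the target during transfer: ω₂·t = 1.365 rad = 78.21°.
Arrival is 180° from departure on the ellipse, so φ = 180° − 78.21° = 102°.

φ = 102°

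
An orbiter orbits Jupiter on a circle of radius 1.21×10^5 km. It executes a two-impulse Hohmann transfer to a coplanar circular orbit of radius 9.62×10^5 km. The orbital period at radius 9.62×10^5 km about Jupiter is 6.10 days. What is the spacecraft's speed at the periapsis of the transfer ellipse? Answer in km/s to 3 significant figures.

v = 43.1 km/s

From Kepler's third law T² = 4π²r³/μ at r = 9.62×10^5 km, T = 6.10 days = 6.10 × 86400 s = 5.2704×10^5 s: μ = 4π²r³/T² = 1.26531×10^8 km³/s².
The Hohmann ellipse has a_t = (r₁ + r₂)/2 = 5.415×10^5 km.
The periapsis of the transfer ellipse is at r = 1.210×10^5 km.
From the vis-viva equation, v = √[μ(2/r − 1/a_t)] = 43.10 km/s.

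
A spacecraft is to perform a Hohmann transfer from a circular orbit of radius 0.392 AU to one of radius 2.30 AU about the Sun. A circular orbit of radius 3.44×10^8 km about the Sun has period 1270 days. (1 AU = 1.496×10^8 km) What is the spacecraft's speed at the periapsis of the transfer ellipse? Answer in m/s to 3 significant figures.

v = 62400 m/s

From Kepler's third law T² = 4π²r³/μ at r = 3.44×10^8 km, T = 1270 days = 1270 × 86400 s = 1.09728×10^8 s: μ = 4π²r³/T² = 1.33475×10^11 km³/s².
In km: r₁ = 0.392 × 1.496×10^8 = 5.86432×10^7 km; r₂ = 2.30 × 1.496×10^8 = 3.4408×10^8 km.
The Hohmann ellipse has a_t = (r₁ + r₂)/2 = 2.013616×10^8 km.
At periapsis, r = 5.86432×10^7 km.
Vis-viva: v = √[μ(2/r − 1/a_t)] = √[1.33475×10^11 × (2/5.86432×10^7 − 1/2.013616×10^8)] = 62.36 km/s.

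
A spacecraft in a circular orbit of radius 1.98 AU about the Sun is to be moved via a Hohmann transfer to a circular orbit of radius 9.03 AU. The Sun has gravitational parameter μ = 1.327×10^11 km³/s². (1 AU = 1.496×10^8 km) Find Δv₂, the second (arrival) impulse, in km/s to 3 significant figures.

In km: r₁ = 1.98 × 1.496×10^8 = 2.96208×10^8 km; r₂ = 9.03 × 1.496×10^8 = 1.350888×10^9 km.
Semi-major axis of the transfer orbit: a_t = (2.96208×10^8 + 1.350888×10^9)/2 = 8.23548×10^8 km.
Circular speed at r = 1.350888×10^9 km: v_c = √(μ/r) = 9.911 km/s.
Vis-viva on the transfer ellipse at r = 1.350888×10^9 km gives v_t = √[μ(2/r − 1/a_t)] = 5.944 km/s.
Δv₂ = |v_t − v_c| = |5.944 − 9.911| = 3.967 km/s.

Δv₂ = 3.97 km/s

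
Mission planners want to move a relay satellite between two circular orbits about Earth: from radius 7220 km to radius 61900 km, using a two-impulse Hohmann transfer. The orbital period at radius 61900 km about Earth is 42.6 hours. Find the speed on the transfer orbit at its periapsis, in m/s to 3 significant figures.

v = 9940 m/s

From Kepler's third law T² = 4π²r³/μ at r = 61900 km, T = 42.6 hours = 42.6 × 3600 s = 1.5336×10^5 s: μ = 4π²r³/T² = 3.98114×10^5 km³/s².
The Hohmann ellipse has a_t = (r₁ + r₂)/2 = 34560 km.
At periapsis, r = 7220 km.
Applying v² = μ(2/r − 1/a_t): v = 9.938 km/s.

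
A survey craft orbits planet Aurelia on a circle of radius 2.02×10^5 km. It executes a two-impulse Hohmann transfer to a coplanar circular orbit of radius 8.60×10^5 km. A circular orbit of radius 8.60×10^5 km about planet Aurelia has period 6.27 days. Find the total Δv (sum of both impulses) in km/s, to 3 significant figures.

Δv = 9.43 km/s

From Kepler's third law T² = 4π²r³/μ at r = 8.60×10^5 km, T = 6.27 days = 6.27 × 86400 s = 5.41728×10^5 s: μ = 4π²r³/T² = 8.55643×10^7 km³/s².
Transfer-ellipse semi-major axis a_t = (r₁ + r₂)/2 = (2.020×10^5 + 8.600×10^5)/2 = 5.310×10^5 km.
Circular speed at r₁: v₁ = √(μ/r₁) = √(8.55643×10^7/2.020×10^5) = 20.581 km/s.
On the transfer ellipse at r₁, vis-viva gives v_p = √[μ(2/r₁ − 1/a_t)] = 26.192 km/s.
First burn Δv₁ = |v_p − v₁| = 5.611 km/s.
At r₂, v₂ = √(μ/r₂) = 9.975 km/s.
Transfer-orbit speed at r₂: v_a = √[μ(2/r₂ − 1/a_t)] = 6.152 km/s.
Second burn Δv₂ = |v₂ − v_a| = 3.823 km/s.
Total Δv = Δv₁ + Δv₂ = 9.434 km/s.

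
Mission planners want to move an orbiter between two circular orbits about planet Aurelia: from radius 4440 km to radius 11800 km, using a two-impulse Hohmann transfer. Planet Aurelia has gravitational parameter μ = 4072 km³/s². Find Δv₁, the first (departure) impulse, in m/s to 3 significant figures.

Transfer-ellipse semi-major axis a_t = (r₁ + r₂)/2 = (4440 + 11800)/2 = 8120 km.
On the circular orbit at r = 4440 km, v_c = √(μ/r) = 0.95766 km/s.
Vis-viva on the transfer ellipse at r = 4440 km gives v_t = √[μ(2/r − 1/a_t)] = 1.1545 km/s.
Δv₁ = |v_t − v_c| = |1.1545 − 0.95766| = 0.1968 km/s.

Δv₁ = 197 m/s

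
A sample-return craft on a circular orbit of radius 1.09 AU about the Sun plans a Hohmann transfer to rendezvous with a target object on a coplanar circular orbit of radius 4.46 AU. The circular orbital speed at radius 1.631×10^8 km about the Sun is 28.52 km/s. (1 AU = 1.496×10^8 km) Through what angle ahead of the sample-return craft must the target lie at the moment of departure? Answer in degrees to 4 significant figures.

φ = 91.66°

From the circular-orbit relation v² = μ/r at r = 1.631×10^8 km: μ = v²r = (28.52)² × 1.631×10^8 = 1.32664×10^11 km³/s².
In km: r₁ = 1.09 × 1.496×10^8 = 1.63064×10^8 km; r₂ = 4.46 × 1.496×10^8 = 6.67216×10^8 km.
The Hohmann ellipse has a_t = (r₁ + r₂)/2 = 4.1514×10^8 km.
Transfer time t = π√(a_t³/μ) = 7.295671×10^7 s.
Target angular speed ω₂ = √(μ/r₂³) = 2.113376×10^-8 rad/s.
Angle swept by the target during transfer: ω₂·t = 1.5418 rad = 88.34°.
The sample-return craft traverses 180° on the transfer ellipse, so the target must lead by 180° − 88.34° = 91.66°.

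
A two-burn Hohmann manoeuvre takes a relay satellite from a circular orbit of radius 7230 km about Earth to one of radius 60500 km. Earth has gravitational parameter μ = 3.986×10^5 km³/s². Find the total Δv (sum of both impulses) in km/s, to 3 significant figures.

The Hohmann ellipse has a_t = (r₁ + r₂)/2 = 33865 km.
At r₁ the circular-orbit speed is v₁ = √(μ/r₁) = 7.425 km/s.
Transfer-orbit speed at r₁ (vis-viva equation): v_p = √[μ(2/r₁ − 1/a_t)] = 9.924 km/s.
First burn Δv₁ = |v_p − v₁| = 2.499 km/s.
At r₂, v₂ = √(μ/r₂) = 2.567 km/s.
Transfer-orbit speed at r₂: v_a = √[μ(2/r₂ − 1/a_t)] = 1.186 km/s.
Second burn Δv₂ = |v₂ − v_a| = 1.381 km/s.
Δv = Δv₁ + Δv₂ = 2.499 + 1.381 = 3.880 km/s.

Δv = 3.88 km/s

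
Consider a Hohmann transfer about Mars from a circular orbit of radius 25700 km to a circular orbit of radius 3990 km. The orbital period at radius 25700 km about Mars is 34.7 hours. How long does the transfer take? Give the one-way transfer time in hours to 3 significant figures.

t = 7.62 hours

From Kepler's third law T² = 4π²r³/μ at r = 25700 km, T = 34.7 hours = 34.7 × 3600 s = 1.2492×10^5 s: μ = 4π²r³/T² = 42943.3 km³/s².
The Hohmann ellipse has a_t = (r₁ + r₂)/2 = 14845 km.
By Kepler's third law the transfer-orbit period is T = 2π√(a_t³/μ), so t = T/2 = 27420 s.
Converting: 27420 s ÷ 3600 s/hour = 7.62 hours.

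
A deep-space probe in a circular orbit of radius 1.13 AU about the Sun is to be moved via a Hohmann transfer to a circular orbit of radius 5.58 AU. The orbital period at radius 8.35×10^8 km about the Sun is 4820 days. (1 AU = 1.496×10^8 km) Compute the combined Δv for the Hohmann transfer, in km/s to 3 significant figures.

From Kepler's third law T² = 4π²r³/μ at r = 8.35×10^8 km, T = 4820 days = 4820 × 86400 s = 4.16448×10^8 s: μ = 4π²r³/T² = 1.32525×10^11 km³/s².
In km: r₁ = 1.13 × 1.496×10^8 = 1.69048×10^8 km; r₂ = 5.58 × 1.496×10^8 = 8.34768×10^8 km.
The Hohmann ellipse has a_t = (r₁ + r₂)/2 = 5.01908×10^8 km.
At r₁ the circular-orbit speed is v₁ = √(μ/r₁) = 28.00 km/s.
Transfer-orbit speed at r₁ (v² = μ(2/r − 1/a)): v_p = √[μ(2/r₁ − 1/a_t)] = 36.11 km/s.
First burn Δv₁ = |v_p − v₁| = 8.110 km/s.
At r₂, v₂ = √(μ/r₂) = 12.59987 km/s.
Transfer-orbit speed at r₂: v_a = √[μ(2/r₂ − 1/a_t)] = 7.312382 km/s.
Second burn Δv₂ = |v₂ − v_a| = 5.287 km/s.
Δv = Δv₁ + Δv₂ = 8.110 + 5.287 = 13.40 km/s.

Δv = 13.4 km/s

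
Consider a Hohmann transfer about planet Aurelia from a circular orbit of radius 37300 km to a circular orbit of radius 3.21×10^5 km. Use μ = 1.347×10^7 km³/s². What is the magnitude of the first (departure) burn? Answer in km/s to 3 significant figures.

Δv₁ = 6.43 km/s

The Hohmann ellipse has a_t = (r₁ + r₂)/2 = 1.7915×10^5 km.
Circular speed at r = 37300 km: v_c = √(μ/r) = 19.003 km/s.
Vis-viva on the transfer ellipse at r = 37300 km gives v_t = √[μ(2/r − 1/a_t)] = 25.437 km/s.
Δv₁ = |v_t − v_c| = |25.437 − 19.003| = 6.434 km/s.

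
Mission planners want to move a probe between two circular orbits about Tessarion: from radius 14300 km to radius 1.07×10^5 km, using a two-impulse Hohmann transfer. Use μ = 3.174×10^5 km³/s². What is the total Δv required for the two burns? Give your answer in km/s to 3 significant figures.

Δv = 2.43 km/s

Transfer-ellipse semi-major axis a_t = (r₁ + r₂)/2 = (14300 + 1.070×10^5)/2 = 60650 km.
Circular speed at r₁: v₁ = √(μ/r₁) = √(3.174×10^5/14300) = 4.71124 km/s.
On the transfer ellipse at r₁, vis-viva equation gives v_p = √[μ(2/r₁ − 1/a_t)] = 6.25766 km/s.
First burn Δv₁ = |v_p − v₁| = 1.546 km/s.
At r₂, v₂ = √(μ/r₂) = 1.7223 km/s.
Transfer-orbit speed at r₂: v_a = √[μ(2/r₂ − 1/a_t)] = 0.83630 km/s.
Second burn Δv₂ = |v₂ − v_a| = 0.8860 km/s.
Δv = Δv₁ + Δv₂ = 1.546 + 0.8860 = 2.432 km/s.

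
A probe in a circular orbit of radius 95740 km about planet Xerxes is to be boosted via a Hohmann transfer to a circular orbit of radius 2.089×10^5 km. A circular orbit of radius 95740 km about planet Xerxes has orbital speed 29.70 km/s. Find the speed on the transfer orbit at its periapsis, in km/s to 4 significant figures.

v = 34.78 km/s

From the circular-orbit relation v² = μ/r at r = 95740 km: μ = v²r = (29.70)² × 95740 = 8.44513×10^7 km³/s².
The Hohmann ellipse has a_t = (r₁ + r₂)/2 = 1.5232×10^5 km.
At periapsis, r = 95740 km.
Vis-viva: v = √[μ(2/r − 1/a_t)] = √[8.44513×10^7 × (2/95740 − 1/1.5232×10^5)] = 34.78 km/s.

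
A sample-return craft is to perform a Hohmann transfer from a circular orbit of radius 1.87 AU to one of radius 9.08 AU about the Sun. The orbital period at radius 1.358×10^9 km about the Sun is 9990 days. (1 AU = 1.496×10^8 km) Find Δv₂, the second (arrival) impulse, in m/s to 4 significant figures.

From Kepler's third law T² = 4π²r³/μ at r = 1.358×10^9 km, T = 9990 days = 9990 × 86400 s = 8.63136×10^8 s: μ = 4π²r³/T² = 1.32709×10^11 km³/s².
In km: r₁ = 1.87 × 1.496×10^8 = 2.79752×10^8 km; r₂ = 9.08 × 1.496×10^8 = 1.358368×10^9 km.
Semi-major axis of the transfer orbit: a_t = (2.79752×10^8 + 1.358368×10^9)/2 = 8.1906×10^8 km.
Circular speed at r = 1.358368×10^9 km: v_c = √(μ/r) = 9.8842 km/s.
Vis-viva on the transfer ellipse at r = 1.358368×10^9 km gives v_t = √[μ(2/r − 1/a_t)] = 5.7766 km/s.
Δv₂ = |v_t − v_c| = |5.7766 − 9.8842| = 4.108 km/s.

Δv₂ = 4108 m/s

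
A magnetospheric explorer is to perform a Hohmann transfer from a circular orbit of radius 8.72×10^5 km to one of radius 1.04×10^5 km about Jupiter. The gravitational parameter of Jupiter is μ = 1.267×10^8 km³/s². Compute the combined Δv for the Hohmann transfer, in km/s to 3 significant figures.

Δv = 18.2 km/s

Semi-major axis of the transfer orbit: a_t = (8.720×10^5 + 1.040×10^5)/2 = 4.880×10^5 km.
Circular speed at r₁: v₁ = √(μ/r₁) = √(1.267×10^8/8.720×10^5) = 12.054 km/s.
Transfer-orbit speed at r₁ (v² = μ(2/r − 1/a)): v_a = √[μ(2/r₁ − 1/a_t)] = 5.5646 km/s.
First burn Δv₁ = |v_a − v₁| = 6.489 km/s.
Circular speed at r₂: v₂ = √(μ/r₂) = 34.904 km/s.
Transfer-orbit speed at r₂: v_p = √[μ(2/r₂ − 1/a_t)] = 46.657 km/s.
Second burn Δv₂ = |v₂ − v_p| = 11.75 km/s.
Total Δv = Δv₁ + Δv₂ = 18.24 km/s.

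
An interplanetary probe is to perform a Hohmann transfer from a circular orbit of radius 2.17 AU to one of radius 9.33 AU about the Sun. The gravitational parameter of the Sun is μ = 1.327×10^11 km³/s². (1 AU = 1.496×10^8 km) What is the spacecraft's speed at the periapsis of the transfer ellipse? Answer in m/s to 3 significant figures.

v = 25800 m/s

In km: r₁ = 2.17 × 1.496×10^8 = 3.24632×10^8 km; r₂ = 9.33 × 1.496×10^8 = 1.395768×10^9 km.
Transfer-ellipse semi-major axis a_t = (r₁ + r₂)/2 = (3.24632×10^8 + 1.395768×10^9)/2 = 8.602×10^8 km.
The periapsis of the transfer ellipse is at r = 3.24632×10^8 km.
Applying v² = μ(2/r − 1/a_t): v = 25.75 km/s.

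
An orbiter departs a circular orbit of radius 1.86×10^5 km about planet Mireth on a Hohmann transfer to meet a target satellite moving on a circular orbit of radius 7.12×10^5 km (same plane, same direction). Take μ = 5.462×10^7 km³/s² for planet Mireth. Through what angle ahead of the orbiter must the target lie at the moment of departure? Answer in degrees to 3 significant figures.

Transfer-ellipse semi-major axis a_t = (r₁ + r₂)/2 = (1.860×10^5 + 7.120×10^5)/2 = 4.490×10^5 km.
Transfer time t = π√(a_t³/μ) = 1.27892×10^5 s.
Target angular speed ω₂ = √(μ/r₂³) = 1.23014×10^-5 rad/s.
Angle swept by the target during transfer: ω₂·t = 1.5733 rad = 90.14°.
Arrival is 180° from departure on the ellipse, so φ = 180° − 90.14° = 89.9°.

φ = 89.9°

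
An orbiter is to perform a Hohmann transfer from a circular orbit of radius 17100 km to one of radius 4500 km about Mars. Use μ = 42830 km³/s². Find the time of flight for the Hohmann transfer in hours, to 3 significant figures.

t = 4.73 hours

The Hohmann ellipse has a_t = (r₁ + r₂)/2 = 10800 km.
Half the transfer-orbit period gives t = π√(a_t³/μ) = 17040 s.
Converting: 17040 s ÷ 3600 s/hour = 4.73 hours.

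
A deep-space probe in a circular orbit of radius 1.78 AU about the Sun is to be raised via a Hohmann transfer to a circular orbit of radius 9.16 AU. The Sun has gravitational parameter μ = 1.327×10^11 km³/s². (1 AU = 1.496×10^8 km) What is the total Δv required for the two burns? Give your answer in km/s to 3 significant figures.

In km: r₁ = 1.78 × 1.496×10^8 = 2.66288×10^8 km; r₂ = 9.16 × 1.496×10^8 = 1.370336×10^9 km.
The Hohmann ellipse has a_t = (r₁ + r₂)/2 = 8.18312×10^8 km.
At r₁ the circular-orbit speed is v₁ = √(μ/r₁) = 22.3234 km/s.
On the transfer ellipse at r₁, vis-viva equation gives v_p = √[μ(2/r₁ − 1/a_t)] = 28.8878 km/s.
First burn Δv₁ = |v_p − v₁| = 6.564 km/s.
Circular speed at r₂: v₂ = √(μ/r₂) = 9.841 km/s.
Transfer-orbit speed at r₂: v_a = √[μ(2/r₂ − 1/a_t)] = 5.614 km/s.
Second burn Δv₂ = |v₂ − v_a| = 4.227 km/s.
Δv = Δv₁ + Δv₂ = 6.564 + 4.227 = 10.79 km/s.

Δv = 10.8 km/s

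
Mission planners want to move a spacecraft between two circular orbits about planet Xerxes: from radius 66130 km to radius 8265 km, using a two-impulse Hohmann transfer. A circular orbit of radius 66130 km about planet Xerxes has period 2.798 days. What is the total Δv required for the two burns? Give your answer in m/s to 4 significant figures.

From Kepler's third law T² = 4π²r³/μ at r = 66130 km, T = 2.798 days = 2.798 × 86400 s = 2.417472×10^5 s: μ = 4π²r³/T² = 1.95359×10^5 km³/s².
Semi-major axis of the transfer orbit: a_t = (66130 + 8265)/2 = 37197.5 km.
At r₁ the circular-orbit speed is v₁ = √(μ/r₁) = 1.71877 km/s.
Transfer-orbit speed at r₁ (vis-viva): v_a = √[μ(2/r₁ − 1/a_t)] = 0.810180 km/s.
First burn Δv₁ = |v_a − v₁| = 0.90859 km/s.
Circular speed at r₂: v₂ = √(μ/r₂) = 4.8618 km/s.
Transfer-orbit speed at r₂: v_p = √[μ(2/r₂ − 1/a_t)] = 6.4824 km/s.
Second burn Δv₂ = |v₂ − v_p| = 1.6206 km/s.
Total Δv = Δv₁ + Δv₂ = 2.529 km/s.

Δv = 2529 m/s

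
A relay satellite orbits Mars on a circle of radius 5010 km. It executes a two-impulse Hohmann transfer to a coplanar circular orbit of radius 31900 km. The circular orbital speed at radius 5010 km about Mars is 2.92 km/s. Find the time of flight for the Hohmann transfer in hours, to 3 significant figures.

t = 10.6 hours

From the circular-orbit relation v² = μ/r at r = 5010 km: μ = v²r = (2.92)² × 5010 = 42717.3 km³/s².
The Hohmann ellipse has a_t = (r₁ + r₂)/2 = 18455 km.
By Kepler's third law the transfer-orbit period is T = 2π√(a_t³/μ), so t = T/2 = 38110 s.
Converting: 38110 s ÷ 3600 s/hour = 10.6 hours.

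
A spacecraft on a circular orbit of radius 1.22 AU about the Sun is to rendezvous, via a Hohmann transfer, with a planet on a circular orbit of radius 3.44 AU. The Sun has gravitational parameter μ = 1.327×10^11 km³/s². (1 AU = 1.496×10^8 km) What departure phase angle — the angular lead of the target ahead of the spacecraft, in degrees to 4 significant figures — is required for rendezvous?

φ = 79.66°

In km: r₁ = 1.22 × 1.496×10^8 = 1.82512×10^8 km; r₂ = 3.44 × 1.496×10^8 = 5.14624×10^8 km.
Transfer-ellipse semi-major axis a_t = (r₁ + r₂)/2 = (1.82512×10^8 + 5.14624×10^8)/2 = 3.48568×10^8 km.
The half-period of the transfer ellipse is t = π√(a_t³/μ) = 5.6124×10^7 s.
The target's mean motion on its circular orbit is ω₂ = √(μ/r₂³) = 3.1203×10^-8 rad/s.
Angle swept by the target during transfer: ω₂·t = 1.7512 rad = 100.34°.
Arrival is 180° from departure on the ellipse, so φ = 180° − 100.34° = 79.66°.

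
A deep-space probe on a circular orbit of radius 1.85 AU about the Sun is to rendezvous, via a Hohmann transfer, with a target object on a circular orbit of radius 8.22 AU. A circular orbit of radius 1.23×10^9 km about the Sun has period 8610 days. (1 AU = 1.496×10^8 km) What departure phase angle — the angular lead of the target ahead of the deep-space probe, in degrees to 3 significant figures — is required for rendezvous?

From Kepler's third law T² = 4π²r³/μ at r = 1.23×10^9 km, T = 8610 days = 8610 × 86400 s = 7.43904×10^8 s: μ = 4π²r³/T² = 1.32752×10^11 km³/s².
In km: r₁ = 1.85 × 1.496×10^8 = 2.7676×10^8 km; r₂ = 8.22 × 1.496×10^8 = 1.229712×10^9 km.
The Hohmann ellipse has a_t = (r₁ + r₂)/2 = 7.53236×10^8 km.
The half-period of the transfer ellipse is t = π√(a_t³/μ) = 1.782×10^8 s.
Target angular speed ω₂ = √(μ/r₂³) = 8.449×10^-9 rad/s.
Angle swept by the target during transfer: ω₂·t = 1.506 rad = 86.29°.
The deep-space probe traverses 180° on the transfer ellipse, so the target must lead by 180° − 86.29° = 93.7°.

φ = 93.7°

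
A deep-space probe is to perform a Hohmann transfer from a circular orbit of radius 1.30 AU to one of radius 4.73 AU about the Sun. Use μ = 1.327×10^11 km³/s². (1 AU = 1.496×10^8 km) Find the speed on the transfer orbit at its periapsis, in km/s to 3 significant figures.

v = 32.7 km/s

In km: r₁ = 1.30 × 1.496×10^8 = 1.9448×10^8 km; r₂ = 4.73 × 1.496×10^8 = 7.07608×10^8 km.
Semi-major axis of the transfer orbit: a_t = (1.9448×10^8 + 7.07608×10^8)/2 = 4.51044×10^8 km.
The periapsis of the transfer ellipse is at r = 1.9448×10^8 km.
Vis-viva: v = √[μ(2/r − 1/a_t)] = √[1.327×10^11 × (2/1.9448×10^8 − 1/4.51044×10^8)] = 32.72 km/s.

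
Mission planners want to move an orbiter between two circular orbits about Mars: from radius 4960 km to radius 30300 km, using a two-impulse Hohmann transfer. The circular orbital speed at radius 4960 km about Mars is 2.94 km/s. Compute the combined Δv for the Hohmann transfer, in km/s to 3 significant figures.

Δv = 1.47 km/s

From the circular-orbit relation v² = μ/r at r = 4960 km: μ = v²r = (2.94)² × 4960 = 42872.3 km³/s².
The Hohmann ellipse has a_t = (r₁ + r₂)/2 = 17630 km.
At r₁ the circular-orbit speed is v₁ = √(μ/r₁) = 2.9400 km/s.
On the transfer ellipse at r₁, vis-viva equation gives v_p = √[μ(2/r₁ − 1/a_t)] = 3.8543 km/s.
First burn Δv₁ = |v_p − v₁| = 0.9143 km/s.
At r₂, v₂ = √(μ/r₂) = 1.1895 km/s.
Transfer-orbit speed at r₂: v_a = √[μ(2/r₂ − 1/a_t)] = 0.63093 km/s.
Second burn Δv₂ = |v₂ − v_a| = 0.5586 km/s.
Δv = Δv₁ + Δv₂ = 0.9143 + 0.5586 = 1.473 km/s.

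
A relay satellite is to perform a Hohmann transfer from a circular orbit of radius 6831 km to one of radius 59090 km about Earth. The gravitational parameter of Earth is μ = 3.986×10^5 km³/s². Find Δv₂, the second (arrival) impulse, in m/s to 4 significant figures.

Δv₂ = 1415 m/s

Semi-major axis of the transfer orbit: a_t = (6831 + 59090)/2 = 32960.5 km.
Circular speed at r = 59090 km: v_c = √(μ/r) = 2.597 km/s.
Vis-viva on the transfer ellipse at r = 59090 km gives v_t = √[μ(2/r − 1/a_t)] = 1.182 km/s.
Δv₂ = |v_t − v_c| = |1.182 − 2.597| = 1.415 km/s.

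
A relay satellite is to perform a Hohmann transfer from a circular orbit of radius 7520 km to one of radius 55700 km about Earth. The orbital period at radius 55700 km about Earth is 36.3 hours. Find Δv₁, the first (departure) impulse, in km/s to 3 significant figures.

Δv₁ = 2.39 km/s

From Kepler's third law T² = 4π²r³/μ at r = 55700 km, T = 36.3 hours = 36.3 × 3600 s = 1.3068×10^5 s: μ = 4π²r³/T² = 3.99491×10^5 km³/s².
The Hohmann ellipse has a_t = (r₁ + r₂)/2 = 31610 km.
Circular speed at r = 7520 km: v_c = √(μ/r) = 7.2886 km/s.
Transfer-orbit speed at the same r (vis-viva, a = a_t): v_t = √[μ(2/r − 1/a_t)] = 9.6752 km/s.
Δv₁ = |v_t − v_c| = |9.6752 − 7.2886| = 2.387 km/s.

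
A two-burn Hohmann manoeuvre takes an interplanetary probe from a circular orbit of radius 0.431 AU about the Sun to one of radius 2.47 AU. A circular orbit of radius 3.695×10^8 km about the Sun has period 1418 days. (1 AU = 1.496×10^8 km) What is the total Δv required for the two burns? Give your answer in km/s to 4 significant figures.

Δv = 22.45 km/s

From Kepler's third law T² = 4π²r³/μ at r = 3.695×10^8 km, T = 1418 days = 1418 × 86400 s = 1.225152×10^8 s: μ = 4π²r³/T² = 1.32685×10^11 km³/s².
In km: r₁ = 0.431 × 1.496×10^8 = 6.44776×10^7 km; r₂ = 2.47 × 1.496×10^8 = 3.69512×10^8 km.
Transfer-ellipse semi-major axis a_t = (r₁ + r₂)/2 = (6.44776×10^7 + 3.69512×10^8)/2 = 2.169948×10^8 km.
Circular speed at r₁: v₁ = √(μ/r₁) = √(1.32685×10^11/6.44776×10^7) = 45.364 km/s.
Transfer-orbit speed at r₁ (v² = μ(2/r − 1/a)): v_p = √[μ(2/r₁ − 1/a_t)] = 59.197 km/s.
First burn Δv₁ = |v_p − v₁| = 13.83 km/s.
At r₂, v₂ = √(μ/r₂) = 18.95 km/s.
Transfer-orbit speed at r₂: v_a = √[μ(2/r₂ − 1/a_t)] = 10.33 km/s.
Second burn Δv₂ = |v₂ − v_a| = 8.620 km/s.
Δv = Δv₁ + Δv₂ = 13.83 + 8.620 = 22.45 km/s.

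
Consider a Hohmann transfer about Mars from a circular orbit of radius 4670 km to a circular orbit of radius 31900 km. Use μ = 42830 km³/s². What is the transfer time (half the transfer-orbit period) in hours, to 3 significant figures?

The Hohmann ellipse has a_t = (r₁ + r₂)/2 = 18285 km.
Half the transfer-orbit period gives t = π√(a_t³/μ) = 37530 s.
Converting: 37530 s ÷ 3600 s/hour = 10.4 hours.

t = 10.4 hours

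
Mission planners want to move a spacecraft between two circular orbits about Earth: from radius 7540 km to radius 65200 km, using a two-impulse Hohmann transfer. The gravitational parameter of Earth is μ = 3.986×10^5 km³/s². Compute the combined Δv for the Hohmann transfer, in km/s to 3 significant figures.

Δv = 3.81 km/s

Semi-major axis of the transfer orbit: a_t = (7540 + 65200)/2 = 36370 km.
At r₁ the circular-orbit speed is v₁ = √(μ/r₁) = 7.271 km/s.
On the transfer ellipse at r₁, v² = μ(2/r − 1/a) gives v_p = √[μ(2/r₁ − 1/a_t)] = 9.735 km/s.
First burn Δv₁ = |v_p − v₁| = 2.464 km/s.
Circular speed at r₂: v₂ = √(μ/r₂) = 2.473 km/s.
Transfer-orbit speed at r₂: v_a = √[μ(2/r₂ − 1/a_t)] = 1.126 km/s.
Second burn Δv₂ = |v₂ − v_a| = 1.347 km/s.
Total Δv = Δv₁ + Δv₂ = 3.811 km/s.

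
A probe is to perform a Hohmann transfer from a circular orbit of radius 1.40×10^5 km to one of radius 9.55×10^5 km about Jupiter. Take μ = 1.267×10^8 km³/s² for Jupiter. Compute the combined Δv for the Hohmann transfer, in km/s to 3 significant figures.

Semi-major axis of the transfer orbit: a_t = (1.400×10^5 + 9.550×10^5)/2 = 5.475×10^5 km.
At r₁ the circular-orbit speed is v₁ = √(μ/r₁) = 30.083 km/s.
On the transfer ellipse at r₁, vis-viva equation gives v_p = √[μ(2/r₁ − 1/a_t)] = 39.731 km/s.
First burn Δv₁ = |v_p − v₁| = 9.648 km/s.
Circular speed at r₂: v₂ = √(μ/r₂) = 11.5183 km/s.
Transfer-orbit speed at r₂: v_a = √[μ(2/r₂ − 1/a_t)] = 5.82450 km/s.
Second burn Δv₂ = |v₂ − v_a| = 5.694 km/s.
Δv = Δv₁ + Δv₂ = 9.648 + 5.694 = 15.34 km/s.

Δv = 15.3 km/s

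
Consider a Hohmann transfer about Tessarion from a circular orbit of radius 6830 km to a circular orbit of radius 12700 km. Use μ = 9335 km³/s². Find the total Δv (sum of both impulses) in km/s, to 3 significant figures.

Transfer-ellipse semi-major axis a_t = (r₁ + r₂)/2 = (6830 + 12700)/2 = 9765 km.
At r₁ the circular-orbit speed is v₁ = √(μ/r₁) = 1.1691 km/s.
Transfer-orbit speed at r₁ (vis-viva): v_p = √[μ(2/r₁ − 1/a_t)] = 1.3333 km/s.
First burn Δv₁ = |v_p − v₁| = 0.1642 km/s.
At r₂, v₂ = √(μ/r₂) = 0.8573 km/s.
Transfer-orbit speed at r₂: v_a = √[μ(2/r₂ − 1/a_t)] = 0.7170 km/s.
Second burn Δv₂ = |v₂ − v_a| = 0.1403 km/s.
Total Δv = Δv₁ + Δv₂ = 0.3045 km/s.

Δv = 0.304 km/s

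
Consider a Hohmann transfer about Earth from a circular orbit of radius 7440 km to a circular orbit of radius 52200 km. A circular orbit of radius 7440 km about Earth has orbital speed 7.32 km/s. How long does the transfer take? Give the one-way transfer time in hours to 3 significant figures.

t = 7.12 hours

From the circular-orbit relation v² = μ/r at r = 7440 km: μ = v²r = (7.32)² × 7440 = 3.98653×10^5 km³/s².
Semi-major axis of the transfer orbit: a_t = (7440 + 52200)/2 = 29820 km.
Transfer time t = π√(a_t³/μ) = π√((29820)³ / 3.98653×10^5) = 25620 s.
Converting: 25620 s ÷ 3600 s/hour = 7.12 hours.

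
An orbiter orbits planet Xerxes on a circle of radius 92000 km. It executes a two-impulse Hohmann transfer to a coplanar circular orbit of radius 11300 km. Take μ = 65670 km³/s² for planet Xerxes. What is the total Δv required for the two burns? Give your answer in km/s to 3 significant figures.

Δv = 1.26 km/s

The Hohmann ellipse has a_t = (r₁ + r₂)/2 = 51650 km.
Circular speed at r₁: v₁ = √(μ/r₁) = √(65670/92000) = 0.8449 km/s.
Transfer-orbit speed at r₁ (v² = μ(2/r − 1/a)): v_a = √[μ(2/r₁ − 1/a_t)] = 0.3952 km/s.
First burn Δv₁ = |v_a − v₁| = 0.4497 km/s.
Circular speed at r₂: v₂ = √(μ/r₂) = 2.4107 km/s.
Transfer-orbit speed at r₂: v_p = √[μ(2/r₂ − 1/a_t)] = 3.2174 km/s.
Second burn Δv₂ = |v₂ − v_p| = 0.8067 km/s.
Δv = Δv₁ + Δv₂ = 0.4497 + 0.8067 = 1.256 km/s.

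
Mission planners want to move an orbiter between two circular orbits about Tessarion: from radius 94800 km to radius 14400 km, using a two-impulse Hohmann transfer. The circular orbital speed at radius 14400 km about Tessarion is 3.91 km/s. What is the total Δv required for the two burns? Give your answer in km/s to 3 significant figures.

Δv = 1.98 km/s

From the circular-orbit relation v² = μ/r at r = 14400 km: μ = v²r = (3.91)² × 14400 = 2.20149×10^5 km³/s².
Transfer-ellipse semi-major axis a_t = (r₁ + r₂)/2 = (94800 + 14400)/2 = 54600 km.
At r₁ the circular-orbit speed is v₁ = √(μ/r₁) = 1.5239 km/s.
Transfer-orbit speed at r₁ (v² = μ(2/r − 1/a)): v_a = √[μ(2/r₁ − 1/a_t)] = 0.78260 km/s.
First burn Δv₁ = |v_a − v₁| = 0.7413 km/s.
At r₂, v₂ = √(μ/r₂) = 3.910 km/s.
Transfer-orbit speed at r₂: v_p = √[μ(2/r₂ − 1/a_t)] = 5.152 km/s.
Second burn Δv₂ = |v₂ − v_p| = 1.242 km/s.
Total Δv = Δv₁ + Δv₂ = 1.983 km/s.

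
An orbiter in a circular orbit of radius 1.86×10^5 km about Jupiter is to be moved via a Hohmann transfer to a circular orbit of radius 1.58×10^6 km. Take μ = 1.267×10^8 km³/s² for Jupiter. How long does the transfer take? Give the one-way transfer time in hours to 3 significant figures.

t = 64.3 hours

The Hohmann ellipse has a_t = (r₁ + r₂)/2 = 8.830×10^5 km.
Half the transfer-orbit period gives t = π√(a_t³/μ) = 2.316×10^5 s.
Converting: 2.316×10^5 s ÷ 3600 s/hour = 64.3 hours.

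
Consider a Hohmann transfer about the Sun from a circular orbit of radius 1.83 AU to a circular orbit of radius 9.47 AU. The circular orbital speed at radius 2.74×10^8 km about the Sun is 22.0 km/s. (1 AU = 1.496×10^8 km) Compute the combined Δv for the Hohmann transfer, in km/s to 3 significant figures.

From the circular-orbit relation v² = μ/r at r = 2.74×10^8 km: μ = v²r = (22.0)² × 2.74×10^8 = 1.32616×10^11 km³/s².
In km: r₁ = 1.83 × 1.496×10^8 = 2.73768×10^8 km; r₂ = 9.47 × 1.496×10^8 = 1.416712×10^9 km.
Semi-major axis of the transfer orbit: a_t = (2.73768×10^8 + 1.416712×10^9)/2 = 8.4524×10^8 km.
Circular speed at r₁: v₁ = √(μ/r₁) = √(1.32616×10^11/2.73768×10^8) = 22.009 km/s.
On the transfer ellipse at r₁, v² = μ(2/r − 1/a) gives v_p = √[μ(2/r₁ − 1/a_t)] = 28.494 km/s.
First burn Δv₁ = |v_p − v₁| = 6.485 km/s.
Circular speed at r₂: v₂ = √(μ/r₂) = 9.675 km/s.
Transfer-orbit speed at r₂: v_a = √[μ(2/r₂ − 1/a_t)] = 5.506 km/s.
Second burn Δv₂ = |v₂ − v_a| = 4.169 km/s.
Total Δv = Δv₁ + Δv₂ = 10.65 km/s.

Δv = 10.7 km/s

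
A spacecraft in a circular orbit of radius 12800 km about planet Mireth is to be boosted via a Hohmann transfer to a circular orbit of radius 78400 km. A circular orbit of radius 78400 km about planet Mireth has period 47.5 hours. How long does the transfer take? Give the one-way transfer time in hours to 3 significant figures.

t = 10.5 hours

From Kepler's third law T² = 4π²r³/μ at r = 78400 km, T = 47.5 hours = 47.5 × 3600 s = 1.710×10^5 s: μ = 4π²r³/T² = 6.50602×10^5 km³/s².
Transfer-ellipse semi-major axis a_t = (r₁ + r₂)/2 = (12800 + 78400)/2 = 45600 km.
By Kepler's third law the transfer-orbit period is T = 2π√(a_t³/μ), so t = T/2 = 37930 s.
Converting: 37930 s ÷ 3600 s/hour = 10.5 hours.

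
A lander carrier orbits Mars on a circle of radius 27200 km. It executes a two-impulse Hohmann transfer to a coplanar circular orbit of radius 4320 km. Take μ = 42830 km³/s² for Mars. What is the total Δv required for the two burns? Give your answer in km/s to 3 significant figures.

Δv = 1.59 km/s

Transfer-ellipse semi-major axis a_t = (r₁ + r₂)/2 = (27200 + 4320)/2 = 15760 km.
Circular speed at r₁: v₁ = √(μ/r₁) = √(42830/27200) = 1.25484 km/s.
Transfer-orbit speed at r₁ (vis-viva equation): v_a = √[μ(2/r₁ − 1/a_t)] = 0.656982 km/s.
First burn Δv₁ = |v_a − v₁| = 0.5979 km/s.
Circular speed at r₂: v₂ = √(μ/r₂) = 3.14871 km/s.
Transfer-orbit speed at r₂: v_p = √[μ(2/r₂ − 1/a_t)] = 4.13655 km/s.
Second burn Δv₂ = |v₂ − v_p| = 0.9878 km/s.
Total Δv = Δv₁ + Δv₂ = 1.586 km/s.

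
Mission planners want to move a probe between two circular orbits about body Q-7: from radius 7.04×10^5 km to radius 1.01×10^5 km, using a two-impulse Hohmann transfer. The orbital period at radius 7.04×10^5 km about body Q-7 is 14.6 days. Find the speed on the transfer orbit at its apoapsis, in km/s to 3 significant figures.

v = 1.76 km/s

From Kepler's third law T² = 4π²r³/μ at r = 7.04×10^5 km, T = 14.6 days = 14.6 × 86400 s = 1.26144×10^6 s: μ = 4π²r³/T² = 8.65654×10^6 km³/s².
Transfer-ellipse semi-major axis a_t = (r₁ + r₂)/2 = (7.040×10^5 + 1.010×10^5)/2 = 4.025×10^5 km.
The apoapsis of the transfer ellipse is at r = 7.040×10^5 km.
From the vis-viva equation, v = √[μ(2/r − 1/a_t)] = 1.757 km/s.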